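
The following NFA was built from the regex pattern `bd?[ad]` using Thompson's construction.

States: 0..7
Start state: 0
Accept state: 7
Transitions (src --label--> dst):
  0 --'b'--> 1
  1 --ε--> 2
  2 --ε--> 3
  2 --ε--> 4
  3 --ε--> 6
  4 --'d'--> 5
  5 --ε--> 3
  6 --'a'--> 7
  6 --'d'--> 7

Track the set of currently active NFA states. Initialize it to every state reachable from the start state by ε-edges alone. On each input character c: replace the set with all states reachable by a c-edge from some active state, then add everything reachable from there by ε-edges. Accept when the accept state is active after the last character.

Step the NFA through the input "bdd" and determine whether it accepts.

Answer: ACCEPT

Trace:
S₀ = ε-closure({0}) = {0}
'b' @ 1: {1,2,3,4,6}
'd' @ 2: {3,5,6,7}  (accept∈set)
'd' @ 3: {7}  (accept∈set)
end set {7} — state 7 in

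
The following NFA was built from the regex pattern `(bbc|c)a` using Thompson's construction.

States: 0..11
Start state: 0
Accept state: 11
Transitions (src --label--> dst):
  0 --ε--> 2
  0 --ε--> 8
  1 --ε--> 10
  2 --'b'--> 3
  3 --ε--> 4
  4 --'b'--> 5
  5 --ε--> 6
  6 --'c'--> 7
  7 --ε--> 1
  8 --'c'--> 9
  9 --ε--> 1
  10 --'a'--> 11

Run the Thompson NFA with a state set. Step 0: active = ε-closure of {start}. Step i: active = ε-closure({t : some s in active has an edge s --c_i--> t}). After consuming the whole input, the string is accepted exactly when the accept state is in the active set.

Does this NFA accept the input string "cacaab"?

Answer: REJECT

Derivation:
S₀ = ε-closure({0}) = {0,2,8}
'c' @ 1: {1,9,10}
'a' @ 2: {11}  ✓accept
'c' @ 3: {}  — no active states
rest 'aab' ignored (set empty)
final: {}; accept 11 not in set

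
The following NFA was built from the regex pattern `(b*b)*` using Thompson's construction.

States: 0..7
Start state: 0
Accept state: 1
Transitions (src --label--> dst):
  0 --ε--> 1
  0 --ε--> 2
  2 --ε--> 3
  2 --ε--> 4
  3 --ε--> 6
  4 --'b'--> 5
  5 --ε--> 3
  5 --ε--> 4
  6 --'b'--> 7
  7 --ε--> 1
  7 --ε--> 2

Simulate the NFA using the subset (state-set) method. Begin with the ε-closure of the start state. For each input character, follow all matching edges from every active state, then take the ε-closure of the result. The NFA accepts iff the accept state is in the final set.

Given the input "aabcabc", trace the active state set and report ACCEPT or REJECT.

start: ε-closure({0}) = {0,1,2,3,4,6}
'a' @ 1: {}  — dead — no transitions
rest 'abcabc' ignored (set empty)
final: {}; accept 1 not in set

Answer: REJECT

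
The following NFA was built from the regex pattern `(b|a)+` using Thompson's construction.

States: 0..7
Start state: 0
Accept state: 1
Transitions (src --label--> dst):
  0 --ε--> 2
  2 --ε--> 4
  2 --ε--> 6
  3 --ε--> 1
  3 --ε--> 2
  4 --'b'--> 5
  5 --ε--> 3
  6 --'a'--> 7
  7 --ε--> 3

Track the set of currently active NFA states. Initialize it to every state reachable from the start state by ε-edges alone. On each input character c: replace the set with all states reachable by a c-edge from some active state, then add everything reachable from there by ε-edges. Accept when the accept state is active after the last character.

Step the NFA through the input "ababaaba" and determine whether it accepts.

Answer: ACCEPT

Trace:
S₀ = ε-closure({0}) = {0,2,4,6}
'a' @ 1: {1,2,3,4,6,7}  ✓accept
'b' @ 2: {1,2,3,4,5,6}  ✓accept
'a' @ 3: {1,2,3,4,6,7}  ✓accept
'b' @ 4: {1,2,3,4,5,6}  ✓accept
'a' @ 5: {1,2,3,4,6,7}  ✓accept
'a' @ 6: {1,2,3,4,6,7}  ✓accept
'b' @ 7: {1,2,3,4,5,6}  ✓accept
'a' @ 8: {1,2,3,4,6,7}  ✓accept
final: {1,2,3,4,6,7}; accept 1 in set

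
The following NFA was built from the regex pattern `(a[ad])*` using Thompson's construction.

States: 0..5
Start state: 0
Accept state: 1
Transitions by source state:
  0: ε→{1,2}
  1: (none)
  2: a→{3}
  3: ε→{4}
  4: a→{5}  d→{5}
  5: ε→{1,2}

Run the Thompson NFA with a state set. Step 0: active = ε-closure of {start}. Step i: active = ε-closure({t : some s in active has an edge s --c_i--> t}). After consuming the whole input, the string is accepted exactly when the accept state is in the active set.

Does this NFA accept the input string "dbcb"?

initial (ε-close {0}): {0,1,2}
'd' @ 1: {}  — dead — no transitions
rest 'bcb' ignored (set empty)
after full input: {}  (accept=1 not in)

Answer: REJECT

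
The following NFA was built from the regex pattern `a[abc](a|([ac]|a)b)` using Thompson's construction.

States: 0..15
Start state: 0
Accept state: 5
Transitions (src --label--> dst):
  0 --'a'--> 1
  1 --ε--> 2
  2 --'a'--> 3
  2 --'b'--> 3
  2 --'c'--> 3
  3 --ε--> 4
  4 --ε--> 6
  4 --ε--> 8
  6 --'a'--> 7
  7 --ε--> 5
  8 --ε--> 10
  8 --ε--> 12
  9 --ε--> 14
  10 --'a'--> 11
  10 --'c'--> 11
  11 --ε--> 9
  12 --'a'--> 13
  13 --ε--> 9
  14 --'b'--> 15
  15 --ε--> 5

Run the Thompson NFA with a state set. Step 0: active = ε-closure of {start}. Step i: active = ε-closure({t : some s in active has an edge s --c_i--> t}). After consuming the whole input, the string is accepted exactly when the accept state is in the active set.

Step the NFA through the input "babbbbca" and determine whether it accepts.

start: ε-closure({0}) = {0}
'b' @ 1: {}  — dead — no transitions
rest 'abbbbca' ignored (set empty)
final: {}; accept 5 not in set

Answer: REJECT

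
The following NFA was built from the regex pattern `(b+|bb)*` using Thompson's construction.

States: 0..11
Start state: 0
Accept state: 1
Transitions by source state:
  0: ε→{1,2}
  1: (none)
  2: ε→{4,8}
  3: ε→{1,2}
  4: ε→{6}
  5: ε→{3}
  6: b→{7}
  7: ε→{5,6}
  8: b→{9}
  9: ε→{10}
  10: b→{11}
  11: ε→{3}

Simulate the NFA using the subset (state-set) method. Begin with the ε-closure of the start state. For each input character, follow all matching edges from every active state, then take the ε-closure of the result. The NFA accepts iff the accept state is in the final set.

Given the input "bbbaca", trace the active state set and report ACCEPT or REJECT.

start: ε-closure({0}) = {0,1,2,4,6,8}
'b' @ 1: {1,2,3,4,5,6,7,8,9,10}  (accept∈set)
'b' @ 2: {1,2,3,4,5,6,7,8,9,10,11}  (accept∈set)
'b' @ 3: {1,2,3,4,5,6,7,8,9,10,11}  (accept∈set)
'a' @ 4: {}  — no active states
rest 'ca' ignored (set empty)
after full input: {}  (accept=1 not in)

Answer: REJECT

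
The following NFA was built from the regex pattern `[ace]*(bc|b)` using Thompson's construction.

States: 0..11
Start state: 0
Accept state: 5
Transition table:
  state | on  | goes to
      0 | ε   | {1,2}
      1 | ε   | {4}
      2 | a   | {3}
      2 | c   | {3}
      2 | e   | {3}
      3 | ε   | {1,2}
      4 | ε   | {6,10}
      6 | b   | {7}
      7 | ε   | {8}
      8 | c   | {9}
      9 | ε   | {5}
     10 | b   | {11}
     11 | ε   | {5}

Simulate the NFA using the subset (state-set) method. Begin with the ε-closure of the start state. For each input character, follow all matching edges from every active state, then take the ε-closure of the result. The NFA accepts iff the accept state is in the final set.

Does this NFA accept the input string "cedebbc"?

Answer: REJECT

Steps:
start: ε-closure({0}) = {0,1,2,4,6,10}
'c' @ 1: {1,2,3,4,6,10}
'e' @ 2: {1,2,3,4,6,10}
'd' @ 3: {}  — state set empty
rest 'ebbc' ignored (set empty)
after full input: {}  (accept=5 not in)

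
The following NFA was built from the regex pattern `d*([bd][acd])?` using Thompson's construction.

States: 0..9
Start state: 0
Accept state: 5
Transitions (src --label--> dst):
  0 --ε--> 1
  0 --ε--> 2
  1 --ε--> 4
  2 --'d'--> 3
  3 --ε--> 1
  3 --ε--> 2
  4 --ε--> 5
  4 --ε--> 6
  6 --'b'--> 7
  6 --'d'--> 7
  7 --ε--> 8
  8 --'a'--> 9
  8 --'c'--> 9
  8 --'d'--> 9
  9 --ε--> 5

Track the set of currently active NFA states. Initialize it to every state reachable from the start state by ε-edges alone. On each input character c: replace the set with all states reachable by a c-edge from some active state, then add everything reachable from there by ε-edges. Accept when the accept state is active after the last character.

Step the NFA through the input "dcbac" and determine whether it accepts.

initial (ε-close {0}): {0,1,2,4,5,6}
'd' @ 1: {1,2,3,4,5,6,7,8}  (accept∈set)
'c' @ 2: {5,9}  (accept∈set)
'b' @ 3: {}  — no active states
rest 'ac' ignored (set empty)
end set {} — state 5 not in

Answer: REJECT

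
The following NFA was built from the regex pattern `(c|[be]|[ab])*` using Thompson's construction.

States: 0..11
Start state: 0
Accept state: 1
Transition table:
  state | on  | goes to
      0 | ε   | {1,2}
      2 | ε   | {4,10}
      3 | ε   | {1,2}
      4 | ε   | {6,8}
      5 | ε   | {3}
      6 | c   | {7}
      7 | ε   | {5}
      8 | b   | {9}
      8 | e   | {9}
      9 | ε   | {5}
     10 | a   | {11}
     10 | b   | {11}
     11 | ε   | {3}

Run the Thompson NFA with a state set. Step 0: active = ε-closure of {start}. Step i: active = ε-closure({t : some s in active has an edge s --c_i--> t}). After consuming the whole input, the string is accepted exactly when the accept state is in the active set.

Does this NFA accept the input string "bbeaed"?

initial (ε-close {0}): {0,1,2,4,6,8,10}
'b' @ 1: {1,2,3,4,5,6,8,9,10,11}  ✓accept
'b' @ 2: {1,2,3,4,5,6,8,9,10,11}  ✓accept
'e' @ 3: {1,2,3,4,5,6,8,9,10}  ✓accept
'a' @ 4: {1,2,3,4,6,8,10,11}  ✓accept
'e' @ 5: {1,2,3,4,5,6,8,9,10}  ✓accept
'd' @ 6: {}  — dead — no transitions
final: {}; accept 1 not in set

Answer: REJECT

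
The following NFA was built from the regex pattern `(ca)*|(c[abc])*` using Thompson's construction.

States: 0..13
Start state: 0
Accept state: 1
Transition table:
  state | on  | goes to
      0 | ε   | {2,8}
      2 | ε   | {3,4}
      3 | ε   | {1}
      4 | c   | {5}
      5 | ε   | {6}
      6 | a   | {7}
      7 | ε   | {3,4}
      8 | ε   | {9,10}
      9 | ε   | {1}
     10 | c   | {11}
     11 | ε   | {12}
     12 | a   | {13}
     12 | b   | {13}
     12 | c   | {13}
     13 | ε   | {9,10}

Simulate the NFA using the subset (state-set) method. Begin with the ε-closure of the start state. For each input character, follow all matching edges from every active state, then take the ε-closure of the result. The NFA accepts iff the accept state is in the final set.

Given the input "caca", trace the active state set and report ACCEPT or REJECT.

Answer: ACCEPT

Trace:
initial (ε-close {0}): {0,1,2,3,4,8,9,10}
'c' @ 1: {5,6,11,12}
'a' @ 2: {1,3,4,7,9,10,13}  [accepting]
'c' @ 3: {5,6,11,12}
'a' @ 4: {1,3,4,7,9,10,13}  [accepting]
final: {1,3,4,7,9,10,13}; accept 1 in set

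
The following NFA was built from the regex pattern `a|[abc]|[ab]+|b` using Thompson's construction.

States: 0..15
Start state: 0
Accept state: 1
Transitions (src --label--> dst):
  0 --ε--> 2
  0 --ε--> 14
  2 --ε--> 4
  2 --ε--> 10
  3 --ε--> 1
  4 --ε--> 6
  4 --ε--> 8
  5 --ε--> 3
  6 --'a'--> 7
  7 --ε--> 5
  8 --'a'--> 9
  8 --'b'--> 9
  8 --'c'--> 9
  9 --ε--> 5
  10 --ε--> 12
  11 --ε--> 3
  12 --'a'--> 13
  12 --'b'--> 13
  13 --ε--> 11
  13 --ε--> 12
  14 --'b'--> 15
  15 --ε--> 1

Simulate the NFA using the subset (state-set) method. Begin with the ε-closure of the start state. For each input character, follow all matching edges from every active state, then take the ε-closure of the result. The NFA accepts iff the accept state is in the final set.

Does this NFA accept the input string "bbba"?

initial (ε-close {0}): {0,2,4,6,8,10,12,14}
'b' @ 1: {1,3,5,9,11,12,13,15}  ✓accept
'b' @ 2: {1,3,11,12,13}  ✓accept
'b' @ 3: {1,3,11,12,13}  ✓accept
'a' @ 4: {1,3,11,12,13}  ✓accept
final: {1,3,11,12,13}; accept 1 in set

Answer: ACCEPT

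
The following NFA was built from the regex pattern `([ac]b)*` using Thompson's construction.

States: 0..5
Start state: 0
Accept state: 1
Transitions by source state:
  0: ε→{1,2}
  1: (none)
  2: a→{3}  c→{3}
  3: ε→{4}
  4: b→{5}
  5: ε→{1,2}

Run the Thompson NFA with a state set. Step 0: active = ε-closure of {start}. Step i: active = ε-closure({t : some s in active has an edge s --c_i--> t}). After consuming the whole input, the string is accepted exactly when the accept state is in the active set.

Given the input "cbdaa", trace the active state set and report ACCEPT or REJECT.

S₀ = ε-closure({0}) = {0,1,2}
'c' @ 1: {3,4}
'b' @ 2: {1,2,5}  ✓accept
'd' @ 3: {}  — no active states
rest 'aa' ignored (set empty)
final: {}; accept 1 not in set

Answer: REJECT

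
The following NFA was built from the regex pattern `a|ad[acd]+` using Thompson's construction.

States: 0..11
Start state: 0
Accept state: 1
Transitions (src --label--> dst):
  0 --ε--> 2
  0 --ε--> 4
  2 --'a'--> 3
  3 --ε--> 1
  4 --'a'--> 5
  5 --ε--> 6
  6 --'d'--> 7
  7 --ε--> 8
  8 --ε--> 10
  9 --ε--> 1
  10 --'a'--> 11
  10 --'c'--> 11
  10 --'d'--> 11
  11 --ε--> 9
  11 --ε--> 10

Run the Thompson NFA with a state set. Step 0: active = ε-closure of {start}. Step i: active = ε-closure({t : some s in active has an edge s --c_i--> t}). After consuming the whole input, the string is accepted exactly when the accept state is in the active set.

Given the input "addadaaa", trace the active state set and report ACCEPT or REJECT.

initial (ε-close {0}): {0,2,4}
'a' @ 1: {1,3,5,6}  [accepting]
'd' @ 2: {7,8,10}
'd' @ 3: {1,9,10,11}  [accepting]
'a' @ 4: {1,9,10,11}  [accepting]
'd' @ 5: {1,9,10,11}  [accepting]
'a' @ 6: {1,9,10,11}  [accepting]
'a' @ 7: {1,9,10,11}  [accepting]
'a' @ 8: {1,9,10,11}  [accepting]
final: {1,9,10,11}; accept 1 in set

Answer: ACCEPT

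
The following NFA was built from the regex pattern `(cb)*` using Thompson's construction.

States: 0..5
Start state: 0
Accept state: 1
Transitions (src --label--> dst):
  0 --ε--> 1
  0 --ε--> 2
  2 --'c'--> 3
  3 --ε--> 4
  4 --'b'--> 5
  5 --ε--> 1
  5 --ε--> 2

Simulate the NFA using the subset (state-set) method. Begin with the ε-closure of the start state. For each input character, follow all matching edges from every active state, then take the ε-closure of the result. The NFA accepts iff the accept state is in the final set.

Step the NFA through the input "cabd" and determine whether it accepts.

Answer: REJECT

Steps:
S₀ = ε-closure({0}) = {0,1,2}
'c' @ 1: {3,4}
'a' @ 2: {}  — no active states
rest 'bd' ignored (set empty)
after full input: {}  (accept=1 not in)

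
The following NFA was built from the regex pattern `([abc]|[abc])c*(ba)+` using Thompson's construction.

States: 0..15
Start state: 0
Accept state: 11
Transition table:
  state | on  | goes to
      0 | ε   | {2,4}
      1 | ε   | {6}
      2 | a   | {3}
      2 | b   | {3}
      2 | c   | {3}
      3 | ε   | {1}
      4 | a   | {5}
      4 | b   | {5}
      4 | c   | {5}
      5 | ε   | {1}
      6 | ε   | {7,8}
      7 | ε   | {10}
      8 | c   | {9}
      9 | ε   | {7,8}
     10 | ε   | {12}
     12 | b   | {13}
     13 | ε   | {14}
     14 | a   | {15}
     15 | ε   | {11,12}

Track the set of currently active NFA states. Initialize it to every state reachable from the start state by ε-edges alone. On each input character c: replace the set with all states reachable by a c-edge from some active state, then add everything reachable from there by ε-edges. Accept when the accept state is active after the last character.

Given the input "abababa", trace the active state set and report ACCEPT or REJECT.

Answer: ACCEPT

Trace:
start: ε-closure({0}) = {0,2,4}
'a' @ 1: {1,3,5,6,7,8,10,12}
'b' @ 2: {13,14}
'a' @ 3: {11,12,15}  (accept∈set)
'b' @ 4: {13,14}
'a' @ 5: {11,12,15}  (accept∈set)
'b' @ 6: {13,14}
'a' @ 7: {11,12,15}  (accept∈set)
final: {11,12,15}; accept 11 in set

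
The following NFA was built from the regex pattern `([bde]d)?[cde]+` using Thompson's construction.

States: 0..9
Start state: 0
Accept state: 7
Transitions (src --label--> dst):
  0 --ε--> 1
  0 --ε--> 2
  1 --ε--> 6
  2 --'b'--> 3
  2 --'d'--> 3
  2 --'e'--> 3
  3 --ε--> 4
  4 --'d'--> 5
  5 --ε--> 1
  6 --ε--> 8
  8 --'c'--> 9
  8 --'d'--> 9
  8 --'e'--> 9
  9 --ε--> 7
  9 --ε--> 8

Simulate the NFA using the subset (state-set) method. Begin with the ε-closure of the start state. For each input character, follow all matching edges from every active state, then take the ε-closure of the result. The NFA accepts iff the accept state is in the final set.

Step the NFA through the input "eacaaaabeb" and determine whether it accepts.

start: ε-closure({0}) = {0,1,2,6,8}
'e' @ 1: {3,4,7,8,9}  ✓accept
'a' @ 2: {}  — no active states
rest 'caaaabeb' ignored (set empty)
end set {} — state 7 not in

Answer: REJECT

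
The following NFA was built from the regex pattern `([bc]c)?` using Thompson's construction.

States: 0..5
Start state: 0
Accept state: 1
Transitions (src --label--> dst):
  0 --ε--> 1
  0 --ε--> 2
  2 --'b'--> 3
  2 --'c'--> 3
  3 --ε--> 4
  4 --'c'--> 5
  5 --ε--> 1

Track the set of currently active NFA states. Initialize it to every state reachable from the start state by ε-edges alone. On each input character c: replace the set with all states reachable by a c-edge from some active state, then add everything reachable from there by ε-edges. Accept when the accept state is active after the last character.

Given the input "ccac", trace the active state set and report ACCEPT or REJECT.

Answer: REJECT

Trace:
initial (ε-close {0}): {0,1,2}
'c' @ 1: {3,4}
'c' @ 2: {1,5}  [accepting]
'a' @ 3: {}  — dead — no transitions
rest 'c' ignored (set empty)
after full input: {}  (accept=1 not in)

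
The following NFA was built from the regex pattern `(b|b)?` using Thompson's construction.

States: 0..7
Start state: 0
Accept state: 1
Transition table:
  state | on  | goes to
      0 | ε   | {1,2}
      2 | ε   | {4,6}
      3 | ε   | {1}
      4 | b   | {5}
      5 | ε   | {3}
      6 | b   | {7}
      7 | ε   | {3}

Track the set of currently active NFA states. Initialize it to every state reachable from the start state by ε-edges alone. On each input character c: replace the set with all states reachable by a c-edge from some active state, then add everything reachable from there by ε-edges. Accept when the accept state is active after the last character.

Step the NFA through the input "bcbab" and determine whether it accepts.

S₀ = ε-closure({0}) = {0,1,2,4,6}
'b' @ 1: {1,3,5,7}  [accepting]
'c' @ 2: {}  — state set empty
rest 'bab' ignored (set empty)
end set {} — state 1 not in

Answer: REJECT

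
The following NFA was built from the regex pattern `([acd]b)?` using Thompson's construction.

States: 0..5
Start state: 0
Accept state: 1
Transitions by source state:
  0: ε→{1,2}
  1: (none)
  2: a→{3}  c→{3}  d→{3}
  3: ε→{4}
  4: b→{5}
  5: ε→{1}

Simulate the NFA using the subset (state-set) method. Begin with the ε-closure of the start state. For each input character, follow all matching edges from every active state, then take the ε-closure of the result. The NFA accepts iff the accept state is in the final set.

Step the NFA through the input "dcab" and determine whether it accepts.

Answer: REJECT

Derivation:
S₀ = ε-closure({0}) = {0,1,2}
'd' @ 1: {3,4}
'c' @ 2: {}  — dead — no transitions
rest 'ab' ignored (set empty)
after full input: {}  (accept=1 not in)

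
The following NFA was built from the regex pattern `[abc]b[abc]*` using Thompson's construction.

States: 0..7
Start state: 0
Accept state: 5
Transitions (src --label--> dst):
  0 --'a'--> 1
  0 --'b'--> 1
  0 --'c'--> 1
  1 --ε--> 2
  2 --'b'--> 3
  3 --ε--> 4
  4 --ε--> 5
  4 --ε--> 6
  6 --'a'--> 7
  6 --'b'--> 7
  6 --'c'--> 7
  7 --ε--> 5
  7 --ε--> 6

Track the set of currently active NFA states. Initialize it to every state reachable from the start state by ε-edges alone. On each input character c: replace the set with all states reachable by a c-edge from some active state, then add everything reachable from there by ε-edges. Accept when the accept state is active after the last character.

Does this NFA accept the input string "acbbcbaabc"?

Answer: REJECT

Trace:
S₀ = ε-closure({0}) = {0}
'a' @ 1: {1,2}
'c' @ 2: {}  — no active states
rest 'bbcbaabc' ignored (set empty)
end set {} — state 5 not in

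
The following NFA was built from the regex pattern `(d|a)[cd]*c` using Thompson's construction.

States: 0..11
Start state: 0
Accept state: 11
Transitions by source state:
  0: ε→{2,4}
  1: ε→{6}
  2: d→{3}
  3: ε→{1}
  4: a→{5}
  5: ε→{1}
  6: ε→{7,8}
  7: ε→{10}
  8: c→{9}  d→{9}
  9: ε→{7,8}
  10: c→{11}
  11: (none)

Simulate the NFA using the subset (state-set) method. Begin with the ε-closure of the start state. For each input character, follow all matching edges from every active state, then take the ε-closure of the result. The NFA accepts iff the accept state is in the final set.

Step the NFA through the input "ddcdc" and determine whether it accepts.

S₀ = ε-closure({0}) = {0,2,4}
'd' @ 1: {1,3,6,7,8,10}
'd' @ 2: {7,8,9,10}
'c' @ 3: {7,8,9,10,11}  [accepting]
'd' @ 4: {7,8,9,10}
'c' @ 5: {7,8,9,10,11}  [accepting]
end set {7,8,9,10,11} — state 11 in

Answer: ACCEPT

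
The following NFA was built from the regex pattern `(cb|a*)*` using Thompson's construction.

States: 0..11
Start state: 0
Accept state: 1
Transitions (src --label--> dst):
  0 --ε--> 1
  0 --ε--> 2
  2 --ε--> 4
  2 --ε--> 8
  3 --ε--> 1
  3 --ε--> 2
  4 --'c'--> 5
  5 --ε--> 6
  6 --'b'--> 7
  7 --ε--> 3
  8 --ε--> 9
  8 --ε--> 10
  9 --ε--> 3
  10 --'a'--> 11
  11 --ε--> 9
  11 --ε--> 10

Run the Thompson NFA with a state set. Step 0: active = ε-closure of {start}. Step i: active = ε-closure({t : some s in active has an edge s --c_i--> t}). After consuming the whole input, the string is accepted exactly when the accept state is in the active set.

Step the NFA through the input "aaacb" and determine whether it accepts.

Answer: ACCEPT

Derivation:
initial (ε-close {0}): {0,1,2,3,4,8,9,10}
'a' @ 1: {1,2,3,4,8,9,10,11}  ✓accept
'a' @ 2: {1,2,3,4,8,9,10,11}  ✓accept
'a' @ 3: {1,2,3,4,8,9,10,11}  ✓accept
'c' @ 4: {5,6}
'b' @ 5: {1,2,3,4,7,8,9,10}  ✓accept
final: {1,2,3,4,7,8,9,10}; accept 1 in set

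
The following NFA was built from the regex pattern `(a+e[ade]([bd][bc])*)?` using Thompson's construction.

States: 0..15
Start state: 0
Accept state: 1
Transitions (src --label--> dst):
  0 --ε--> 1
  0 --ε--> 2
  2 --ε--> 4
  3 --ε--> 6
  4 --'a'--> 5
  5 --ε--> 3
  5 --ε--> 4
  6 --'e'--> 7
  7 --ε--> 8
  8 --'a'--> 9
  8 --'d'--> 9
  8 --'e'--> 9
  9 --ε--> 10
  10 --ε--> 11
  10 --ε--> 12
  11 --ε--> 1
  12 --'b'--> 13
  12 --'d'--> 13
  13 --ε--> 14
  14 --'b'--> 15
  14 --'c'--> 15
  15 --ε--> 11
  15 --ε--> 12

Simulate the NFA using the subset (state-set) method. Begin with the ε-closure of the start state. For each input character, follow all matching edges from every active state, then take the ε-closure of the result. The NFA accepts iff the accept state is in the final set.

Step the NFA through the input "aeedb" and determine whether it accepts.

initial (ε-close {0}): {0,1,2,4}
'a' @ 1: {3,4,5,6}
'e' @ 2: {7,8}
'e' @ 3: {1,9,10,11,12}  [accepting]
'd' @ 4: {13,14}
'b' @ 5: {1,11,12,15}  [accepting]
end set {1,11,12,15} — state 1 in

Answer: ACCEPT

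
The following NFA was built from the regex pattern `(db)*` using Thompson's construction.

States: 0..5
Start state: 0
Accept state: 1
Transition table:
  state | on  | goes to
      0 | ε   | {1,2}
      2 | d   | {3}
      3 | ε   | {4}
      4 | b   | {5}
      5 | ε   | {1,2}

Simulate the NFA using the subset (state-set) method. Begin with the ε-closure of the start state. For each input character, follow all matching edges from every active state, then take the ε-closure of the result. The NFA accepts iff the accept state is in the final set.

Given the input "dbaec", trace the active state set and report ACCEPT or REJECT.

initial (ε-close {0}): {0,1,2}
'd' @ 1: {3,4}
'b' @ 2: {1,2,5}  ✓accept
'a' @ 3: {}  — dead — no transitions
rest 'ec' ignored (set empty)
final: {}; accept 1 not in set

Answer: REJECT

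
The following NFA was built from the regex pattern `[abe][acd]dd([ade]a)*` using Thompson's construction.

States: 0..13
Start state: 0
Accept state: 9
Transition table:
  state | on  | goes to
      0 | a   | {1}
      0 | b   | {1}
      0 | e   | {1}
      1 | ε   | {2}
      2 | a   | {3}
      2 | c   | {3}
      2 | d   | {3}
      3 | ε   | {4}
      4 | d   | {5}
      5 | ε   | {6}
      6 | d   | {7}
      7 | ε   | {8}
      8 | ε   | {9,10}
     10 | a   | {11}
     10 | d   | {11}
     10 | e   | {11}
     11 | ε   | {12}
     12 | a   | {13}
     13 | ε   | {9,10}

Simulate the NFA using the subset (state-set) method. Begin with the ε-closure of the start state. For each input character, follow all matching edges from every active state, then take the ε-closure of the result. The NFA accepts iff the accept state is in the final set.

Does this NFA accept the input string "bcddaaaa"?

S₀ = ε-closure({0}) = {0}
'b' @ 1: {1,2}
'c' @ 2: {3,4}
'd' @ 3: {5,6}
'd' @ 4: {7,8,9,10}  [accepting]
'a' @ 5: {11,12}
'a' @ 6: {9,10,13}  [accepting]
'a' @ 7: {11,12}
'a' @ 8: {9,10,13}  [accepting]
end set {9,10,13} — state 9 in

Answer: ACCEPT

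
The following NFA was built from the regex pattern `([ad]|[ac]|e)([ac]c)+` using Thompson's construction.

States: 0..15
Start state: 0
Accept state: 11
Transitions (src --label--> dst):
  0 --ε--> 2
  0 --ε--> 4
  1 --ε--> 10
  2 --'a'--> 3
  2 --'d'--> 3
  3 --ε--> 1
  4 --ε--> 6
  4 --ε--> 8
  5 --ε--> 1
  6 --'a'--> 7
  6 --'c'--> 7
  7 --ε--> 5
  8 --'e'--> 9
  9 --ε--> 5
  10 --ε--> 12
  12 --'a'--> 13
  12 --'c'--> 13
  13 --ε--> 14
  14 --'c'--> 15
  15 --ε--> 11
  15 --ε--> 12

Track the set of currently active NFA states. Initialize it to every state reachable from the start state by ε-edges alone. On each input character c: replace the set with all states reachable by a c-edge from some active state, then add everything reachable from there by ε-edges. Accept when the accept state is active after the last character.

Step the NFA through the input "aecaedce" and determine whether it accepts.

Answer: REJECT

Steps:
S₀ = ε-closure({0}) = {0,2,4,6,8}
'a' @ 1: {1,3,5,7,10,12}
'e' @ 2: {}  — no active states
rest 'caedce' ignored (set empty)
final: {}; accept 11 not in set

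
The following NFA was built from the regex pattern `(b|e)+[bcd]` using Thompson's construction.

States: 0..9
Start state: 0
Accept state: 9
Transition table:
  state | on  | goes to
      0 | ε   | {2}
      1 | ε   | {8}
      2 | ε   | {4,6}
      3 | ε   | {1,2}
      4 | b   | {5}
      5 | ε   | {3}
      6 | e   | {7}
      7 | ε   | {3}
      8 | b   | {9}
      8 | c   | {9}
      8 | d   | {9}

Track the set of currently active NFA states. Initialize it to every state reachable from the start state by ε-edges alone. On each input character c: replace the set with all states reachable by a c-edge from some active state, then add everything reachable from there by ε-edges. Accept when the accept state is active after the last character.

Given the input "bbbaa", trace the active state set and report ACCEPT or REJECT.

S₀ = ε-closure({0}) = {0,2,4,6}
'b' @ 1: {1,2,3,4,5,6,8}
'b' @ 2: {1,2,3,4,5,6,8,9}  [accepting]
'b' @ 3: {1,2,3,4,5,6,8,9}  [accepting]
'a' @ 4: {}  — dead — no transitions
rest 'a' ignored (set empty)
end set {} — state 9 not in

Answer: REJECT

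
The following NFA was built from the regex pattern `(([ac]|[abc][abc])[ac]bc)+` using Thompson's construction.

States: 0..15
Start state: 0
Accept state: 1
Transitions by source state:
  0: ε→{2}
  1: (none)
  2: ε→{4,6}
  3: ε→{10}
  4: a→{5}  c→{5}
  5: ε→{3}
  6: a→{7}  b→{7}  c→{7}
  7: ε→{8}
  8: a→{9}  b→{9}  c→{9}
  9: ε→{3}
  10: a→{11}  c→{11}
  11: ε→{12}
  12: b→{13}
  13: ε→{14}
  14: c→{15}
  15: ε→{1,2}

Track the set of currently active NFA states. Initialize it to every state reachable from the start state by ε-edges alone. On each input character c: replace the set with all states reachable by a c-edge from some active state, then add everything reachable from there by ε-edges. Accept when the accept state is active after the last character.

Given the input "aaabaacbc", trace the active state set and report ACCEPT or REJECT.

S₀ = ε-closure({0}) = {0,2,4,6}
'a' @ 1: {3,5,7,8,10}
'a' @ 2: {3,9,10,11,12}
'a' @ 3: {11,12}
'b' @ 4: {13,14}
'a' @ 5: {}  — no active states
rest 'acbc' ignored (set empty)
after full input: {}  (accept=1 not in)

Answer: REJECT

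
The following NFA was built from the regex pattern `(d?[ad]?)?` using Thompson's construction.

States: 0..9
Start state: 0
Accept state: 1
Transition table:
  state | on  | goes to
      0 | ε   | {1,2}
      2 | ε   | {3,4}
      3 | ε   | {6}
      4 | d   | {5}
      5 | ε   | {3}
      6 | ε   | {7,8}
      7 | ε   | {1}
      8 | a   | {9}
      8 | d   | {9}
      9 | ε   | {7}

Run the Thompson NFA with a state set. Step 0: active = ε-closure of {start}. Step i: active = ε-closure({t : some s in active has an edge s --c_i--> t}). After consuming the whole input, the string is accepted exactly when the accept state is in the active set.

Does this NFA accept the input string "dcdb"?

S₀ = ε-closure({0}) = {0,1,2,3,4,6,7,8}
'd' @ 1: {1,3,5,6,7,8,9}  ✓accept
'c' @ 2: {}  — no active states
rest 'db' ignored (set empty)
final: {}; accept 1 not in set

Answer: REJECT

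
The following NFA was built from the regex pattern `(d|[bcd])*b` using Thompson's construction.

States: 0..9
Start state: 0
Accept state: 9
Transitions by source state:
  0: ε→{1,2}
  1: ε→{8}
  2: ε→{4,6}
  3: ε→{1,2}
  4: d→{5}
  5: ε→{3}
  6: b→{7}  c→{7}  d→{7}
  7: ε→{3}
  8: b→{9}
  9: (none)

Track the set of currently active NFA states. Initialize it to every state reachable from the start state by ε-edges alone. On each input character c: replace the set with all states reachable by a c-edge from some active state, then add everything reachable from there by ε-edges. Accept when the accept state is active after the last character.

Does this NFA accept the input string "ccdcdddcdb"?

Answer: ACCEPT

Derivation:
start: ε-closure({0}) = {0,1,2,4,6,8}
'c' @ 1: {1,2,3,4,6,7,8}
'c' @ 2: {1,2,3,4,6,7,8}
'd' @ 3: {1,2,3,4,5,6,7,8}
'c' @ 4: {1,2,3,4,6,7,8}
'd' @ 5: {1,2,3,4,5,6,7,8}
'd' @ 6: {1,2,3,4,5,6,7,8}
'd' @ 7: {1,2,3,4,5,6,7,8}
'c' @ 8: {1,2,3,4,6,7,8}
'd' @ 9: {1,2,3,4,5,6,7,8}
'b' @ 10: {1,2,3,4,6,7,8,9}  [accepting]
final: {1,2,3,4,6,7,8,9}; accept 9 in set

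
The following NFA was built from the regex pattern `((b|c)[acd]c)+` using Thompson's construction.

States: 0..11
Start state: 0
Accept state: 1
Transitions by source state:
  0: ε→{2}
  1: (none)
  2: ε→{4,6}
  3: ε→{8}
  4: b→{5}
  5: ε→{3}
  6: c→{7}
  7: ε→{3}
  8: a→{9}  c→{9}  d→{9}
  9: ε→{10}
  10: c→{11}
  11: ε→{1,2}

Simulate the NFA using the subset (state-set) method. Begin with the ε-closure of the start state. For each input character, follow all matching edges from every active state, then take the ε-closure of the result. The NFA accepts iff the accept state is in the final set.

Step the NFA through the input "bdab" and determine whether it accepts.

initial (ε-close {0}): {0,2,4,6}
'b' @ 1: {3,5,8}
'd' @ 2: {9,10}
'a' @ 3: {}  — state set empty
rest 'b' ignored (set empty)
end set {} — state 1 not in

Answer: REJECT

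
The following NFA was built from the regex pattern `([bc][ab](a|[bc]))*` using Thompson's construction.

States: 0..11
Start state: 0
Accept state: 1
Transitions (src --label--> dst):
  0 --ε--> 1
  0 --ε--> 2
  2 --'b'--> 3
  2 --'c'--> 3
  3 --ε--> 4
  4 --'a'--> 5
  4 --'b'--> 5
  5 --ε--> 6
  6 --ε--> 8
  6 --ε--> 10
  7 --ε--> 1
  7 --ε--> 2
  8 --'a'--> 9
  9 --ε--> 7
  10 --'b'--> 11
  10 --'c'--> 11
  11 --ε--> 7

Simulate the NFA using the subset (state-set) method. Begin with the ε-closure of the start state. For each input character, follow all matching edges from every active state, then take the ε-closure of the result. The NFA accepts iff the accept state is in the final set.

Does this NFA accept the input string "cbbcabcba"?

Answer: ACCEPT

Steps:
start: ε-closure({0}) = {0,1,2}
'c' @ 1: {3,4}
'b' @ 2: {5,6,8,10}
'b' @ 3: {1,2,7,11}  (accept∈set)
'c' @ 4: {3,4}
'a' @ 5: {5,6,8,10}
'b' @ 6: {1,2,7,11}  (accept∈set)
'c' @ 7: {3,4}
'b' @ 8: {5,6,8,10}
'a' @ 9: {1,2,7,9}  (accept∈set)
end set {1,2,7,9} — state 1 in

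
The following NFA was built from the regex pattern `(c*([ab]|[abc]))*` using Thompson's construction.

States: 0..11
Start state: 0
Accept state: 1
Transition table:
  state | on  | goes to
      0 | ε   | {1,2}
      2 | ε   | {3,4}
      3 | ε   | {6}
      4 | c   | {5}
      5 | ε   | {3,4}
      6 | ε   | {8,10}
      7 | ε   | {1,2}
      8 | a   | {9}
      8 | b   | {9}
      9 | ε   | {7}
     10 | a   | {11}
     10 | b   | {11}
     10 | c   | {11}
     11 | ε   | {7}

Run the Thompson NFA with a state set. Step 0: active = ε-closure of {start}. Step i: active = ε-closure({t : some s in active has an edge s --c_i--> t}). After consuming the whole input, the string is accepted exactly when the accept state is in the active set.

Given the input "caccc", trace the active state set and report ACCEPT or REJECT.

Answer: ACCEPT

Derivation:
start: ε-closure({0}) = {0,1,2,3,4,6,8,10}
'c' @ 1: {1,2,3,4,5,6,7,8,10,11}  (accept∈set)
'a' @ 2: {1,2,3,4,6,7,8,9,10,11}  (accept∈set)
'c' @ 3: {1,2,3,4,5,6,7,8,10,11}  (accept∈set)
'c' @ 4: {1,2,3,4,5,6,7,8,10,11}  (accept∈set)
'c' @ 5: {1,2,3,4,5,6,7,8,10,11}  (accept∈set)
end set {1,2,3,4,5,6,7,8,10,11} — state 1 in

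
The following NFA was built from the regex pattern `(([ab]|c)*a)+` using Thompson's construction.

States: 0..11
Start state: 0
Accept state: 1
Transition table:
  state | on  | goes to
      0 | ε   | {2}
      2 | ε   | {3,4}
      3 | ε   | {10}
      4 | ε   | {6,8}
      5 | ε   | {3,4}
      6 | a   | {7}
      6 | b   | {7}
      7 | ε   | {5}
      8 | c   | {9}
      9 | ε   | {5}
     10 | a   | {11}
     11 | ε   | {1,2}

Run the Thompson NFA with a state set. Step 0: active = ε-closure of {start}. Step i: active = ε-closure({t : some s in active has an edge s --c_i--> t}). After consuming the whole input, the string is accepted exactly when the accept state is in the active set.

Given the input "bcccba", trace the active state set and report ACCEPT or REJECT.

Answer: ACCEPT

Steps:
initial (ε-close {0}): {0,2,3,4,6,8,10}
'b' @ 1: {3,4,5,6,7,8,10}
'c' @ 2: {3,4,5,6,8,9,10}
'c' @ 3: {3,4,5,6,8,9,10}
'c' @ 4: {3,4,5,6,8,9,10}
'b' @ 5: {3,4,5,6,7,8,10}
'a' @ 6: {1,2,3,4,5,6,7,8,10,11}  ✓accept
end set {1,2,3,4,5,6,7,8,10,11} — state 1 in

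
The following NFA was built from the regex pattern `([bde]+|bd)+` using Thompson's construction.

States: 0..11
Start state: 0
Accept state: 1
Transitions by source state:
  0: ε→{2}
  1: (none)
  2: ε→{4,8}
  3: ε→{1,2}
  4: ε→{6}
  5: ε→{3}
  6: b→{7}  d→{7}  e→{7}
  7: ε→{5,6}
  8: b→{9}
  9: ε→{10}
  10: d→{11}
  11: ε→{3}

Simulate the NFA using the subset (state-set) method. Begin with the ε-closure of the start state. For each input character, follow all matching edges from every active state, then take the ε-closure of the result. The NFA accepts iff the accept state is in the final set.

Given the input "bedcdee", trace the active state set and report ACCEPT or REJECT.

Answer: REJECT

Steps:
initial (ε-close {0}): {0,2,4,6,8}
'b' @ 1: {1,2,3,4,5,6,7,8,9,10}  (accept∈set)
'e' @ 2: {1,2,3,4,5,6,7,8}  (accept∈set)
'd' @ 3: {1,2,3,4,5,6,7,8}  (accept∈set)
'c' @ 4: {}  — no active states
rest 'dee' ignored (set empty)
end set {} — state 1 not in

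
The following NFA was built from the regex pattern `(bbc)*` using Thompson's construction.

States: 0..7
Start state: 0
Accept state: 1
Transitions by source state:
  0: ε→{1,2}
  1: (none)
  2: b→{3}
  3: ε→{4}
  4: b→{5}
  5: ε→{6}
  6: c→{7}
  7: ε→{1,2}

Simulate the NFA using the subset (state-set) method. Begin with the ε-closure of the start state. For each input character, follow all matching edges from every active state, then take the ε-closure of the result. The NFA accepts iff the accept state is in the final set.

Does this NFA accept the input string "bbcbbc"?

S₀ = ε-closure({0}) = {0,1,2}
'b' @ 1: {3,4}
'b' @ 2: {5,6}
'c' @ 3: {1,2,7}  (accept∈set)
'b' @ 4: {3,4}
'b' @ 5: {5,6}
'c' @ 6: {1,2,7}  (accept∈set)
final: {1,2,7}; accept 1 in set

Answer: ACCEPT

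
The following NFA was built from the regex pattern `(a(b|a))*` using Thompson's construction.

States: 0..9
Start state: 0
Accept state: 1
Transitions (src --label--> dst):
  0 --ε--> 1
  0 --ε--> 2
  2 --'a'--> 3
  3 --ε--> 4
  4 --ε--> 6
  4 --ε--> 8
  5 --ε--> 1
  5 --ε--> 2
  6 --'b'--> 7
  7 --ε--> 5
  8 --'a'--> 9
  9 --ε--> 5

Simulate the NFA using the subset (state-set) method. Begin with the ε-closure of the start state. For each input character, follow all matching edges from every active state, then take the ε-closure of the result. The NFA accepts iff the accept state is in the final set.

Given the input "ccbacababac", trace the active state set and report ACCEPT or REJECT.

Answer: REJECT

Derivation:
S₀ = ε-closure({0}) = {0,1,2}
'c' @ 1: {}  — state set empty
rest 'cbacababac' ignored (set empty)
after full input: {}  (accept=1 not in)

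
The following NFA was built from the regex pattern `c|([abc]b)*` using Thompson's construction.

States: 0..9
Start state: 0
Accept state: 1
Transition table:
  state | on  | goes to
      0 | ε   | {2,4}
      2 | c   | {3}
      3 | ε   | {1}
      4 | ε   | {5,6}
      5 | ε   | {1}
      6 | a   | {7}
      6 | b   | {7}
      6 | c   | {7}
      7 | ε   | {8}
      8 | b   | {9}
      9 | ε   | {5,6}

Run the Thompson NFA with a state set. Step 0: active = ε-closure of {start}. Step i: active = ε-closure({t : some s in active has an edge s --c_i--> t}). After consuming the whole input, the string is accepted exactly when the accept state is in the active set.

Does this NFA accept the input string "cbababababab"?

initial (ε-close {0}): {0,1,2,4,5,6}
'c' @ 1: {1,3,7,8}  ✓accept
'b' @ 2: {1,5,6,9}  ✓accept
'a' @ 3: {7,8}
'b' @ 4: {1,5,6,9}  ✓accept
'a' @ 5: {7,8}
'b' @ 6: {1,5,6,9}  ✓accept
'a' @ 7: {7,8}
'b' @ 8: {1,5,6,9}  ✓accept
'a' @ 9: {7,8}
'b' @ 10: {1,5,6,9}  ✓accept
'a' @ 11: {7,8}
'b' @ 12: {1,5,6,9}  ✓accept
after full input: {1,5,6,9}  (accept=1 in)

Answer: ACCEPT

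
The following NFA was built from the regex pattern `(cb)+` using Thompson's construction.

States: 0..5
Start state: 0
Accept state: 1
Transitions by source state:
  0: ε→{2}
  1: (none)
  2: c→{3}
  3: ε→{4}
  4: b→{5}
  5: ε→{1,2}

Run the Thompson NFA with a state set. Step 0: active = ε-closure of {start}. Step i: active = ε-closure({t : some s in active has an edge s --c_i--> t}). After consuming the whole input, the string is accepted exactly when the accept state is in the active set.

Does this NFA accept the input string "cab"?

S₀ = ε-closure({0}) = {0,2}
'c' @ 1: {3,4}
'a' @ 2: {}  — no active states
rest 'b' ignored (set empty)
after full input: {}  (accept=1 not in)

Answer: REJECT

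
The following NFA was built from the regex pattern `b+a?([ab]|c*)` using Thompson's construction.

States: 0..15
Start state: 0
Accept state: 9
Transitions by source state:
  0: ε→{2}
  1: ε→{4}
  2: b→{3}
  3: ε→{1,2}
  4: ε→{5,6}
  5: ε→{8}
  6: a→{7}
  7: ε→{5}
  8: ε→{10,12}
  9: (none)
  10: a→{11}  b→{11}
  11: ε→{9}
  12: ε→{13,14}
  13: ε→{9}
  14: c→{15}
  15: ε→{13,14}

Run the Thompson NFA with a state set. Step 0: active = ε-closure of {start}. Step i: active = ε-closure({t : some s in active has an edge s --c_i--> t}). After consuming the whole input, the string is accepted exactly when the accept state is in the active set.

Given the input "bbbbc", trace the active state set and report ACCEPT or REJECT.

Answer: ACCEPT

Steps:
S₀ = ε-closure({0}) = {0,2}
'b' @ 1: {1,2,3,4,5,6,8,9,10,12,13,14}  (accept∈set)
'b' @ 2: {1,2,3,4,5,6,8,9,10,11,12,13,14}  (accept∈set)
'b' @ 3: {1,2,3,4,5,6,8,9,10,11,12,13,14}  (accept∈set)
'b' @ 4: {1,2,3,4,5,6,8,9,10,11,12,13,14}  (accept∈set)
'c' @ 5: {9,13,14,15}  (accept∈set)
after full input: {9,13,14,15}  (accept=9 in)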